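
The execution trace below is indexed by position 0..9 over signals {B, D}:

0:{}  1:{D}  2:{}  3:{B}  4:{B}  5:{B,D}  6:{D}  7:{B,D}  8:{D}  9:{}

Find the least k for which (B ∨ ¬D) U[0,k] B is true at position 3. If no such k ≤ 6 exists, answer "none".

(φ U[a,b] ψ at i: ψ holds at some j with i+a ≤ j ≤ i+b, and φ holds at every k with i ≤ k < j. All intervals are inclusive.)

0

Need earliest j ≥ 3 with B, and (B ∨ ¬D) at every k in [3,j-1].
  j=3: rhs holds (empty prefix). k = 0.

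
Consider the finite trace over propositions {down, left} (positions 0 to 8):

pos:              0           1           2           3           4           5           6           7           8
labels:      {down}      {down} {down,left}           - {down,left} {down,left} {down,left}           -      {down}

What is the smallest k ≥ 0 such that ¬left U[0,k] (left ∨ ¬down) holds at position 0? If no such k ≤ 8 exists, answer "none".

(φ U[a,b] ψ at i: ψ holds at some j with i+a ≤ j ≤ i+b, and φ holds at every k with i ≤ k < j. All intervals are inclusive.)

Need earliest j ≥ 0 with (left ∨ ¬down), and ¬left at every k in [0,j-1].
  j=0: rhs fails.
  j=1: rhs fails.
  j=2: rhs holds; lhs holds on [0,1]. k = 2.

2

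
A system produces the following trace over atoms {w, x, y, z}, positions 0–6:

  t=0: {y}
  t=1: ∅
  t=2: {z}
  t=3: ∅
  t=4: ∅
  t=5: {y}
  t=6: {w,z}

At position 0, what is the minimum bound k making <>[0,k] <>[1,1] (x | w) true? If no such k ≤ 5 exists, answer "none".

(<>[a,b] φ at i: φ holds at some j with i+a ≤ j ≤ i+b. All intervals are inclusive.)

5

Scan j = 0,1,… for <>[1,1] (x | w):
  j=0: fails
  j=1: fails
  j=2: fails
  j=3: fails
  j=4: fails
  j=5: holds
First hit at j=5, so smallest k = 5-0 = 5.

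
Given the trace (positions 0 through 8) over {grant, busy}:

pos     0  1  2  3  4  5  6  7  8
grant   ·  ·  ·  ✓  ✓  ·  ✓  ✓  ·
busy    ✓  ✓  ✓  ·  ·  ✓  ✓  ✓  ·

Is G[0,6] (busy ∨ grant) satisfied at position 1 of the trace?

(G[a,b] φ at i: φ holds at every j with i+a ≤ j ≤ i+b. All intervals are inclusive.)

Holds

Check (busy ∨ grant) at every j in [1,7]:
  j=1: true
  j=2: true
  j=3: true
  j=4: true
  j=5: true
  j=6: true
  j=7: true
All positions satisfy it → formula holds.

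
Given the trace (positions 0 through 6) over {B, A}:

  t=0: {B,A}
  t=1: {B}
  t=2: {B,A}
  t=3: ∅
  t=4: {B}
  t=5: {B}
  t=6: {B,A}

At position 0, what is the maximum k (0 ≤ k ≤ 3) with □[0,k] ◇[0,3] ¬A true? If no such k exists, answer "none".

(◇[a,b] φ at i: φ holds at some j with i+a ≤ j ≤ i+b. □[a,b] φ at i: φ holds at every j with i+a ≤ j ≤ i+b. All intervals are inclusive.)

◇[0,3] ¬A must hold from j=0 onward; find where it first fails.
  j=0: holds
  j=1: holds
  j=2: holds
  j=3: holds
Holds through j=3; largest k = 3.

3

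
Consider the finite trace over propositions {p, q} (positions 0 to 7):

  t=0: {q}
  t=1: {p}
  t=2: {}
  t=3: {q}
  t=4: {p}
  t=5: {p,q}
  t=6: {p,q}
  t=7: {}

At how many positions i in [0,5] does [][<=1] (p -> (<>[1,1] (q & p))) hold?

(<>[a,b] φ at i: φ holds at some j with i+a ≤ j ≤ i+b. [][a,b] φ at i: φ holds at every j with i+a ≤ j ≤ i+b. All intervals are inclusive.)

3

Evaluate at each i in [0,5]:
  i=0: ✗ (fails at j=1)
  i=1: ✗ (fails at j=1)
  i=2: ✓ (all of [2,3])
  i=3: ✓ (all of [3,4])
  i=4: ✓ (all of [4,5])
  i=5: ✗ (fails at j=6)
Positions where it holds: {2, 3, 4} → 3.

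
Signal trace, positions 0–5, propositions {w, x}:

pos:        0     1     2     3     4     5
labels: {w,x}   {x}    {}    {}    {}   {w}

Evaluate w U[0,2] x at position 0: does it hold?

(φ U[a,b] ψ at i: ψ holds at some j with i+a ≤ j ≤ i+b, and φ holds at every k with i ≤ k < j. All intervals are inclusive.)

Yes

Need some j in [0,2] with x, and w at every k in [0,j-1].
  j=0: x holds; no prefix to check → satisfied.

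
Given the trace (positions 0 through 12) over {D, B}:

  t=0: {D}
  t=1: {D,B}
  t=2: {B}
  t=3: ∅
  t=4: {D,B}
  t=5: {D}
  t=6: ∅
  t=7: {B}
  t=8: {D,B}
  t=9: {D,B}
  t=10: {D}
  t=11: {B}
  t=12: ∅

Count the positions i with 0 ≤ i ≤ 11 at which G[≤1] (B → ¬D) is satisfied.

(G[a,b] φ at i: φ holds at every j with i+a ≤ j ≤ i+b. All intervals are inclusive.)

5

Evaluate at each i in [0,11]:
  i=0: ✗ (fails at j=1)
  i=1: ✗ (fails at j=1)
  i=2: ✓ (all of [2,3])
  i=3: ✗ (fails at j=4)
  i=4: ✗ (fails at j=4)
  i=5: ✓ (all of [5,6])
  i=6: ✓ (all of [6,7])
  i=7: ✗ (fails at j=8)
  i=8: ✗ (fails at j=8)
  i=9: ✗ (fails at j=9)
  i=10: ✓ (all of [10,11])
  i=11: ✓ (all of [11,12])
Positions where it holds: {2, 5, 6, 10, 11} → 5.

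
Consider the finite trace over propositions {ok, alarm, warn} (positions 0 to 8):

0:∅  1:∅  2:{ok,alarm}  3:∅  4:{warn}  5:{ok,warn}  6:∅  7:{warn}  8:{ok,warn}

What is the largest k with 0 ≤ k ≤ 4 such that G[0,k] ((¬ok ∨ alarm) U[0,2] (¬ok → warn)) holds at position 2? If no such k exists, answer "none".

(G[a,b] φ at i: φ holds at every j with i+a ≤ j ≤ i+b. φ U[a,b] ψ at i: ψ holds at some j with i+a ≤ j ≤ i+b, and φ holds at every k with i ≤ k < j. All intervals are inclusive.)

((¬ok ∨ alarm) U[0,2] (¬ok → warn)) must hold from j=2 onward; find where it first fails.
  j=2: holds
  j=3: holds
  j=4: holds
  j=5: holds
  j=6: holds
Holds through j=6; largest k = 4.

4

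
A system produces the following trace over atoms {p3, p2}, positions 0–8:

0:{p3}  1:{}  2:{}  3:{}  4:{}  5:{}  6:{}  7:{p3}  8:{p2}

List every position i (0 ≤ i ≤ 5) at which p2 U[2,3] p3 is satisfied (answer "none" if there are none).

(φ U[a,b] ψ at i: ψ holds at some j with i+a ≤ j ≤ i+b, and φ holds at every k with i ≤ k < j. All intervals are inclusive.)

Evaluate at each i in [0,5]:
  i=0: ✗ (no rhs in [2,3])
  i=1: ✗ (no rhs in [3,4])
  i=2: ✗ (no rhs in [4,5])
  i=3: ✗ (no rhs in [5,6])
  i=4: ✗ (lhs fails at k=4 before rhs at j=7)
  i=5: ✗ (lhs fails at k=5 before rhs at j=7)

none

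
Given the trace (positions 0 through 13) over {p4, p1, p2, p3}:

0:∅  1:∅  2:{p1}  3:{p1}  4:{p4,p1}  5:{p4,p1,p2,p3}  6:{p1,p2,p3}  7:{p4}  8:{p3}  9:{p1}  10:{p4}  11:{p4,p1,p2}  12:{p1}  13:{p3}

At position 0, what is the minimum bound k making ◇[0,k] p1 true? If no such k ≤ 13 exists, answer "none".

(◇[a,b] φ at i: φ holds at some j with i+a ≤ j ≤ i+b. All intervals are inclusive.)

Scan j = 0,1,… for p1:
  j=0: fails
  j=1: fails
  j=2: holds
First hit at j=2, so smallest k = 2-0 = 2.

2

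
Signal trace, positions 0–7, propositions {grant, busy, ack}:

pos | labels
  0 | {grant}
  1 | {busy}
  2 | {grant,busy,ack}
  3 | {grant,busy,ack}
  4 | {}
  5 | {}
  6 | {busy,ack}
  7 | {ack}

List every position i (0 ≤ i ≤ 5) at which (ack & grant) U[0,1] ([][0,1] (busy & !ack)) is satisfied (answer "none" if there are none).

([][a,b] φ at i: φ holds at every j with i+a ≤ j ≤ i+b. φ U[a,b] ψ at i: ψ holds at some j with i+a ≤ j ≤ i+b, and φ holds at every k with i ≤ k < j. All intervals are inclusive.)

none

Evaluate at each i in [0,5]:
  i=0: ✗ (no rhs in [0,1])
  i=1: ✗ (no rhs in [1,2])
  i=2: ✗ (no rhs in [2,3])
  i=3: ✗ (no rhs in [3,4])
  i=4: ✗ (no rhs in [4,5])
  i=5: ✗ (no rhs in [5,6])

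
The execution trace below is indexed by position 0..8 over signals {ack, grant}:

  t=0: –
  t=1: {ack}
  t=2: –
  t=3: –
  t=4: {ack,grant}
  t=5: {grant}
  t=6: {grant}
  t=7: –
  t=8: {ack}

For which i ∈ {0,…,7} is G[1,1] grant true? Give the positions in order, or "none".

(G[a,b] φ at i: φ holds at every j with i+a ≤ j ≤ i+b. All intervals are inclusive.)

3, 4, 5

Evaluate at each i in [0,7]:
  i=0: ✗ (fails at j=1)
  i=1: ✗ (fails at j=2)
  i=2: ✗ (fails at j=3)
  i=3: ✓ (all of [4,4])
  i=4: ✓ (all of [5,5])
  i=5: ✓ (all of [6,6])
  i=6: ✗ (fails at j=7)
  i=7: ✗ (fails at j=8)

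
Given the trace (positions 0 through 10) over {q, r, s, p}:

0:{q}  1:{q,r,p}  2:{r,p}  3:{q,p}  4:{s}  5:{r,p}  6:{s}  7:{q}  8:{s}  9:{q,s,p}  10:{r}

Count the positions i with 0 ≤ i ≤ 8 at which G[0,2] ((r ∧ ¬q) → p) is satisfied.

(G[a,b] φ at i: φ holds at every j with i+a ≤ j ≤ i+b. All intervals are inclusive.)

Evaluate at each i in [0,8]:
  i=0: ✓ (all of [0,2])
  i=1: ✓ (all of [1,3])
  i=2: ✓ (all of [2,4])
  i=3: ✓ (all of [3,5])
  i=4: ✓ (all of [4,6])
  i=5: ✓ (all of [5,7])
  i=6: ✓ (all of [6,8])
  i=7: ✓ (all of [7,9])
  i=8: ✗ (fails at j=10)
Positions where it holds: {0, 1, 2, 3, 4, 5, 6, 7} → 8.

8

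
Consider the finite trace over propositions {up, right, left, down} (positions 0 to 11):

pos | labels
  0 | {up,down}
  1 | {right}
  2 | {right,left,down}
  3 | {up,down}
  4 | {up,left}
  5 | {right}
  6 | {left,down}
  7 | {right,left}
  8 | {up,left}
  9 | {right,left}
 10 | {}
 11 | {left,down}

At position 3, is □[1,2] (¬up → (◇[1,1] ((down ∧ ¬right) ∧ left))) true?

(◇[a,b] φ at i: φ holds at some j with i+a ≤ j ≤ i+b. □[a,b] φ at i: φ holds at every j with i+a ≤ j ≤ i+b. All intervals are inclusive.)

Check (¬up → (◇[1,1] ((down ∧ ¬right) ∧ left))) at every j in [4,5]:
  j=4: antecedent false → ✓
  j=5: antecedent true; consequent holds (witness at 6) → ✓
All positions satisfy it → formula holds.

Yes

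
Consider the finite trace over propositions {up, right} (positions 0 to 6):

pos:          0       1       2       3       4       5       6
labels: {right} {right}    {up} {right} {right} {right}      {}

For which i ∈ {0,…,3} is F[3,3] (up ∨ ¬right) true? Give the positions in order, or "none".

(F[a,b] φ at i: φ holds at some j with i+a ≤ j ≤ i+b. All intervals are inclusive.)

Evaluate at each i in [0,3]:
  i=0: ✗ (none in [3,3])
  i=1: ✗ (none in [4,4])
  i=2: ✗ (none in [5,5])
  i=3: ✓ (witness j=6)

3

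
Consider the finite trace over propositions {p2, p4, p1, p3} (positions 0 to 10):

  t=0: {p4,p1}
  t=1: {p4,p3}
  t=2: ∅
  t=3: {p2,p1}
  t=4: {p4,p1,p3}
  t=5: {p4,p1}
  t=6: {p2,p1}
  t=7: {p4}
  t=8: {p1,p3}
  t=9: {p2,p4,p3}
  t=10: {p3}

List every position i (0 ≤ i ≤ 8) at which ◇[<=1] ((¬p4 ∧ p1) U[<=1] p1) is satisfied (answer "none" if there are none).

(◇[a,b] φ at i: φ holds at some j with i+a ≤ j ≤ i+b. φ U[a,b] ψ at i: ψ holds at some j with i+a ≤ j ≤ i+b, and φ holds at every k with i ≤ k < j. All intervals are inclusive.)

Evaluate at each i in [0,8]:
  i=0: ✓ (witness j=0)
  i=1: ✗ (none in [1,2])
  i=2: ✓ (witness j=3)
  i=3: ✓ (witness j=3)
  i=4: ✓ (witness j=4)
  i=5: ✓ (witness j=5)
  i=6: ✓ (witness j=6)
  i=7: ✓ (witness j=8)
  i=8: ✓ (witness j=8)

0, 2, 3, 4, 5, 6, 7, 8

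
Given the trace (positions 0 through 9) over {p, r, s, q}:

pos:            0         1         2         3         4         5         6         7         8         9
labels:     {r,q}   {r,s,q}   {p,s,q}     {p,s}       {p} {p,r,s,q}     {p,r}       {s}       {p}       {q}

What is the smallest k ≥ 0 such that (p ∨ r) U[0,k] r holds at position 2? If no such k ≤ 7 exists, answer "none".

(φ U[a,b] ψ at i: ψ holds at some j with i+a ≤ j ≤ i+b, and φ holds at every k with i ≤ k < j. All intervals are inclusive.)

3

Need earliest j ≥ 2 with r, and (p ∨ r) at every k in [2,j-1].
  j=2: rhs fails.
  j=3: rhs fails.
  j=4: rhs fails.
  j=5: rhs holds; lhs holds on [2,4]. k = 3.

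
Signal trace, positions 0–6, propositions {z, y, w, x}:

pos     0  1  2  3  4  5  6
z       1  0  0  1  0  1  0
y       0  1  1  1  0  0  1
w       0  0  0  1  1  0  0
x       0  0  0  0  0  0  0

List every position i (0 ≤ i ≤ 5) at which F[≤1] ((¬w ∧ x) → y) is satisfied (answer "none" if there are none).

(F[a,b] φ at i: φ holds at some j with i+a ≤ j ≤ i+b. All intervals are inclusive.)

Evaluate at each i in [0,5]:
  i=0: ✓ (witness j=0)
  i=1: ✓ (witness j=1)
  i=2: ✓ (witness j=2)
  i=3: ✓ (witness j=3)
  i=4: ✓ (witness j=4)
  i=5: ✓ (witness j=5)

0, 1, 2, 3, 4, 5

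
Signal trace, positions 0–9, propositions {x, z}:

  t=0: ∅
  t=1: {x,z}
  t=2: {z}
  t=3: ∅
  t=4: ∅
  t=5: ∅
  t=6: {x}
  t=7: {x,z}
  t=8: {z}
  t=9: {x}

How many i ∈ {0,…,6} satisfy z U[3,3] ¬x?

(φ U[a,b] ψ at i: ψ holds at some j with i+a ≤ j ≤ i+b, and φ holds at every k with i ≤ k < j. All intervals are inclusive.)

0

Evaluate at each i in [0,6]:
  i=0: ✗ (lhs fails at k=0 before rhs at j=3)
  i=1: ✗ (lhs fails at k=3 before rhs at j=4)
  i=2: ✗ (lhs fails at k=3 before rhs at j=5)
  i=3: ✗ (no rhs in [6,6])
  i=4: ✗ (no rhs in [7,7])
  i=5: ✗ (lhs fails at k=5 before rhs at j=8)
  i=6: ✗ (no rhs in [9,9])
Positions where it holds: {} → 0.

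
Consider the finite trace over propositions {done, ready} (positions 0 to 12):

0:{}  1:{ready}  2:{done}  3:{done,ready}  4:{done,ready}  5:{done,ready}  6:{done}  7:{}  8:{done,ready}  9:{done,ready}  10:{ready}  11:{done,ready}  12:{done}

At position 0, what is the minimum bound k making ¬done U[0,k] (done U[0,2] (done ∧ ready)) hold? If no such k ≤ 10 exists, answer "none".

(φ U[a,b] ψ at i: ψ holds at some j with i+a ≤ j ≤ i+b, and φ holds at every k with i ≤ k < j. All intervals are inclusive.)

2

Need earliest j ≥ 0 with (done U[0,2] (done ∧ ready)), and ¬done at every k in [0,j-1].
  j=0: rhs fails.
  j=1: rhs fails.
  j=2: rhs holds; lhs holds on [0,1]. k = 2.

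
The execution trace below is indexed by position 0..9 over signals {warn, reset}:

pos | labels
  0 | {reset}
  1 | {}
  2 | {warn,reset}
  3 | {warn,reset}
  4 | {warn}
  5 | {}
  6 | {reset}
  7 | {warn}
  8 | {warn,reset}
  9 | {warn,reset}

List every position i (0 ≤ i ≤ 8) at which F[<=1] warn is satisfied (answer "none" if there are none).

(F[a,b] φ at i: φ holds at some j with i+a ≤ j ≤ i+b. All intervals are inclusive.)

1, 2, 3, 4, 6, 7, 8

Evaluate at each i in [0,8]:
  i=0: ✗ (none in [0,1])
  i=1: ✓ (witness j=2)
  i=2: ✓ (witness j=2)
  i=3: ✓ (witness j=3)
  i=4: ✓ (witness j=4)
  i=5: ✗ (none in [5,6])
  i=6: ✓ (witness j=7)
  i=7: ✓ (witness j=7)
  i=8: ✓ (witness j=8)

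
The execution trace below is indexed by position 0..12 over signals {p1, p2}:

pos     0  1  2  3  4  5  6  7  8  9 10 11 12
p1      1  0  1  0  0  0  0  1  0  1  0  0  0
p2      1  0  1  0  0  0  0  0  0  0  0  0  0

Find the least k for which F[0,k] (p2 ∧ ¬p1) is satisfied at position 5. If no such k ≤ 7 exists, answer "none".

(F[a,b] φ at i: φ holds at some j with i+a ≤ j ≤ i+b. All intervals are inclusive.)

none

Scan j = 5,6,… for (p2 ∧ ¬p1):
  j=5: fails
  j=6: fails
  j=7: fails
  j=8: fails
  j=9: fails
  j=10: fails
  j=11: fails
  j=12: fails
No j in [5,12] satisfies it → none.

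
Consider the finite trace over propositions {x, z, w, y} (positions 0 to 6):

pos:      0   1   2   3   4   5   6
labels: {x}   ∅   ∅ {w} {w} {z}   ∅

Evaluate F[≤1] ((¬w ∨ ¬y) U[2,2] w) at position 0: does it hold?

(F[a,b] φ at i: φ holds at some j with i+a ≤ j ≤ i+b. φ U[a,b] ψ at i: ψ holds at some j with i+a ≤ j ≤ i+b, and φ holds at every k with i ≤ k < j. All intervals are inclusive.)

Check ((¬w ∨ ¬y) U[2,2] w) at each j in [0,1]:
  j=0: fails
  j=1: holds
Found at j=1 → formula holds.

True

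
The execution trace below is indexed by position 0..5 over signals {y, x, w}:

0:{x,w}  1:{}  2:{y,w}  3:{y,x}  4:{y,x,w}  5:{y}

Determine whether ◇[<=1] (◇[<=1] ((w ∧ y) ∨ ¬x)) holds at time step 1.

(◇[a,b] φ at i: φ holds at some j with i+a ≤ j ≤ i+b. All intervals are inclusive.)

Check ◇[<=1] ((w ∧ y) ∨ ¬x) at each j in [1,2]:
  j=1: holds (witness at 1)
  j=2: holds (witness at 2)
Found at j=1 → formula holds.

Yes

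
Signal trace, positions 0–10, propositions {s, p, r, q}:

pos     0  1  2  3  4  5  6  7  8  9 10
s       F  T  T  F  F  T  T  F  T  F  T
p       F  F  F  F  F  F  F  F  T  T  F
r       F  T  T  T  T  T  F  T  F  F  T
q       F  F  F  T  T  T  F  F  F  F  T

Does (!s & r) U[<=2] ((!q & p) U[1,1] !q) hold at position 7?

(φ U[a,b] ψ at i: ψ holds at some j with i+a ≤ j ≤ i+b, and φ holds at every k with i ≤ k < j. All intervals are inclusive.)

True

Need some j in [7,9] with ((!q & p) U[1,1] !q), and (!s & r) at every k in [7,j-1].
  j=7: ((!q & p) U[1,1] !q) — fails.
  j=8: ((!q & p) U[1,1] !q) holds; (!s & r) holds at every k in [7,7] → satisfied.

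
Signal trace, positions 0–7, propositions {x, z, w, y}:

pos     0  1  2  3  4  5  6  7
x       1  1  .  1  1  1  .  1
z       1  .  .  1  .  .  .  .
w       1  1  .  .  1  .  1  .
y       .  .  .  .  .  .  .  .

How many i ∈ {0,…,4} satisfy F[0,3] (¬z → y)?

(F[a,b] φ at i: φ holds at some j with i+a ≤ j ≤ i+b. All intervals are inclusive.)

4

Evaluate at each i in [0,4]:
  i=0: ✓ (witness j=0)
  i=1: ✓ (witness j=3)
  i=2: ✓ (witness j=3)
  i=3: ✓ (witness j=3)
  i=4: ✗ (none in [4,7])
Positions where it holds: {0, 1, 2, 3} → 4.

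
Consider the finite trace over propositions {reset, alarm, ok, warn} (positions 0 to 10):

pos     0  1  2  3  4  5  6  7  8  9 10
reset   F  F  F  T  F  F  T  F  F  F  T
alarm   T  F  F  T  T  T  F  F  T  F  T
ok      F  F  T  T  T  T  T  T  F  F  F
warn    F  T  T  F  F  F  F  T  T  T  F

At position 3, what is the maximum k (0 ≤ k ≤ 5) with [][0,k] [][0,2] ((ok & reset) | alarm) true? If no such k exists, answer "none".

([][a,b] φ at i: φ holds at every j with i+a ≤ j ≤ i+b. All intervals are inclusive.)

1

[][0,2] ((ok & reset) | alarm) must hold from j=3 onward; find where it first fails.
  j=3: holds
  j=4: holds
  j=5: fails
Holds on [3,4], so largest k = 1.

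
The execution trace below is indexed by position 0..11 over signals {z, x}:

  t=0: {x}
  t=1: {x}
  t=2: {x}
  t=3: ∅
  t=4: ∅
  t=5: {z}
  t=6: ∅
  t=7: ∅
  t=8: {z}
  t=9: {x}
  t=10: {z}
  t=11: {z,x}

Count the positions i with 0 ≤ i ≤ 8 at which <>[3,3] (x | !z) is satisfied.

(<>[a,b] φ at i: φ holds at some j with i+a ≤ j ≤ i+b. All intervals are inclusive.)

6

Evaluate at each i in [0,8]:
  i=0: ✓ (witness j=3)
  i=1: ✓ (witness j=4)
  i=2: ✗ (none in [5,5])
  i=3: ✓ (witness j=6)
  i=4: ✓ (witness j=7)
  i=5: ✗ (none in [8,8])
  i=6: ✓ (witness j=9)
  i=7: ✗ (none in [10,10])
  i=8: ✓ (witness j=11)
Positions where it holds: {0, 1, 3, 4, 6, 8} → 6.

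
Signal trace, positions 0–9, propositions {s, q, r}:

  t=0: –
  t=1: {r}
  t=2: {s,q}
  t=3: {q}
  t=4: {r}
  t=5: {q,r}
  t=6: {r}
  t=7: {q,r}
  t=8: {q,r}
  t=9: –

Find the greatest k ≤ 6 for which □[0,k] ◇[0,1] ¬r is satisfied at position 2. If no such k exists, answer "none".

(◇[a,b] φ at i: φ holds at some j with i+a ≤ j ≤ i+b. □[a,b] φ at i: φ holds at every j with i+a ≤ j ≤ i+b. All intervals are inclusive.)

◇[0,1] ¬r must hold from j=2 onward; find where it first fails.
  j=2: holds
  j=3: holds
  j=4: fails
Holds on [2,3], so largest k = 1.

1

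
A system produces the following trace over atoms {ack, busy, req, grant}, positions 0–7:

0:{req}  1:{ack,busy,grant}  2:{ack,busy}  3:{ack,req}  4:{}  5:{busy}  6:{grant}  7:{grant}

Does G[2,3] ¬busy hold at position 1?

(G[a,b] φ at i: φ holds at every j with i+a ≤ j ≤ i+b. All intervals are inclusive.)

Yes

Check ¬busy at every j in [3,4]:
  j=3: true
  j=4: true
All positions satisfy it → formula holds.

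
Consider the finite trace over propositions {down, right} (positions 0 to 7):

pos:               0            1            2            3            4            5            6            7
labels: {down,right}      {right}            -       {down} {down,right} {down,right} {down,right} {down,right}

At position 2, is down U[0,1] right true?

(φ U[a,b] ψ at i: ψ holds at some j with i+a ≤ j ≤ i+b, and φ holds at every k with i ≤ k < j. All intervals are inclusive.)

No

Need some j in [2,3] with right, and down at every k in [2,j-1].
  j=2: right false.
  j=3: right false.
No j in the window works → until fails.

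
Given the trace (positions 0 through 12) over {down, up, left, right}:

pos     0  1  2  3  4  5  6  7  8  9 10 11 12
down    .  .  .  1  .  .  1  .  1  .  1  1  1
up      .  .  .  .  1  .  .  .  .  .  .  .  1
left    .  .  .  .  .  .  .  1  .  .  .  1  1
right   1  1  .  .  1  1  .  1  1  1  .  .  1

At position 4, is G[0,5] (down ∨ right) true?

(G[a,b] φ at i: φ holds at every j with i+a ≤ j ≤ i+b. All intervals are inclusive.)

True

Check (down ∨ right) at every j in [4,9]:
  j=4: true
  j=5: true
  j=6: true
  j=7: true
  j=8: true
  j=9: true
All positions satisfy it → formula holds.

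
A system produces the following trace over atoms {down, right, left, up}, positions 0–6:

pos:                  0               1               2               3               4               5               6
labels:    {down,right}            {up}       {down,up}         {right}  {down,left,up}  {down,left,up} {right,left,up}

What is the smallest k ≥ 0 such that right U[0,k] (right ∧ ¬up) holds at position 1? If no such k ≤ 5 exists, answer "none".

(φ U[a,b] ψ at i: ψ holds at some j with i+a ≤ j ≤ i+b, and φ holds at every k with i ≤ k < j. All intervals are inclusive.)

none

Need earliest j ≥ 1 with (right ∧ ¬up), and right at every k in [1,j-1].
  j=1: rhs fails.
  j=2: rhs fails.
  j=3: rhs holds but lhs fails at k=1.
  j=4: rhs fails.
  j=5: rhs fails.
  j=6: rhs fails.
No witness within the range → none.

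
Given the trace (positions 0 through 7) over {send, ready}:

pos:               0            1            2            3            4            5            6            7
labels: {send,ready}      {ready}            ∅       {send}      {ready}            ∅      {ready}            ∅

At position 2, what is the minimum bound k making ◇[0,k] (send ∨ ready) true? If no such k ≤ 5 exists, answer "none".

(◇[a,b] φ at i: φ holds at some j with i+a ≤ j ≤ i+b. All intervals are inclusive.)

1

Scan j = 2,3,… for (send ∨ ready):
  j=2: fails
  j=3: holds
First hit at j=3, so smallest k = 3-2 = 1.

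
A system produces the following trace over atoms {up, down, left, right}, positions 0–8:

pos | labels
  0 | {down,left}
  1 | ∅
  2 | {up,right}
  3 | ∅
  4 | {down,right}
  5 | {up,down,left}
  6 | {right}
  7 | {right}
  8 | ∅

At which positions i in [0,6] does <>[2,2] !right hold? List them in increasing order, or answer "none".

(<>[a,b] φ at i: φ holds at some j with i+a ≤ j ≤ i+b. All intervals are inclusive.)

Evaluate at each i in [0,6]:
  i=0: ✗ (none in [2,2])
  i=1: ✓ (witness j=3)
  i=2: ✗ (none in [4,4])
  i=3: ✓ (witness j=5)
  i=4: ✗ (none in [6,6])
  i=5: ✗ (none in [7,7])
  i=6: ✓ (witness j=8)

1, 3, 6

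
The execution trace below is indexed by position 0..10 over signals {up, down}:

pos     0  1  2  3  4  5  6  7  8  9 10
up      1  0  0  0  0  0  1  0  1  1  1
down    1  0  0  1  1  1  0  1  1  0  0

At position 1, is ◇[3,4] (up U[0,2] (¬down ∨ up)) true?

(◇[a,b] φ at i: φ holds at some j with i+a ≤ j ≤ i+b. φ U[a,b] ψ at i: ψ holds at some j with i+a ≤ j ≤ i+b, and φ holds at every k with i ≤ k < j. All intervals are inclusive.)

No

Check (up U[0,2] (¬down ∨ up)) at each j in [4,5]:
  j=4: fails
  j=5: fails
No position in the window satisfies it → formula fails.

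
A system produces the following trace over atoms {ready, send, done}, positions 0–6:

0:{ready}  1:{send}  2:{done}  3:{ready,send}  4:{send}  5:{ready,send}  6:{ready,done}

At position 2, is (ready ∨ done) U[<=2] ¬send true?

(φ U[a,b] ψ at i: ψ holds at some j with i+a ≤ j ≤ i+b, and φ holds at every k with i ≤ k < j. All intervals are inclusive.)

Need some j in [2,4] with ¬send, and (ready ∨ done) at every k in [2,j-1].
  j=2: ¬send holds; no prefix to check → satisfied.

Yes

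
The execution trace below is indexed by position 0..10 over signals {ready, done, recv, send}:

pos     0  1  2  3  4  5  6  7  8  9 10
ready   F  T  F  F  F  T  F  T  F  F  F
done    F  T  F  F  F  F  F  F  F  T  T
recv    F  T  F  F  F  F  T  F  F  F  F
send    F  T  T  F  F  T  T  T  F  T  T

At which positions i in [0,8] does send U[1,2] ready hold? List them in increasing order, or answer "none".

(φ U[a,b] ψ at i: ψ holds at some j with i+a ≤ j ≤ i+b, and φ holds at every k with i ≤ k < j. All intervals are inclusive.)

5, 6

Evaluate at each i in [0,8]:
  i=0: ✗ (lhs fails at k=0 before rhs at j=1)
  i=1: ✗ (no rhs in [2,3])
  i=2: ✗ (no rhs in [3,4])
  i=3: ✗ (lhs fails at k=3 before rhs at j=5)
  i=4: ✗ (lhs fails at k=4 before rhs at j=5)
  i=5: ✓ (rhs at j=7; lhs holds on [5,6])
  i=6: ✓ (rhs at j=7; lhs holds on [6,6])
  i=7: ✗ (no rhs in [8,9])
  i=8: ✗ (no rhs in [9,10])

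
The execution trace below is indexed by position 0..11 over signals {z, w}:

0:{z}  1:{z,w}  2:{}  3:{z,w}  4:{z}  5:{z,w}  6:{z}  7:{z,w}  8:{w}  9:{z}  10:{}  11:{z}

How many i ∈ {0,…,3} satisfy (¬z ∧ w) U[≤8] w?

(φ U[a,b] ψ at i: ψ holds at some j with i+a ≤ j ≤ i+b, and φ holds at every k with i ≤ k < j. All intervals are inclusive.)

2

Evaluate at each i in [0,3]:
  i=0: ✗ (lhs fails at k=0 before rhs at j=1)
  i=1: ✓ (rhs at j=1)
  i=2: ✗ (lhs fails at k=2 before rhs at j=3)
  i=3: ✓ (rhs at j=3)
Positions where it holds: {1, 3} → 2.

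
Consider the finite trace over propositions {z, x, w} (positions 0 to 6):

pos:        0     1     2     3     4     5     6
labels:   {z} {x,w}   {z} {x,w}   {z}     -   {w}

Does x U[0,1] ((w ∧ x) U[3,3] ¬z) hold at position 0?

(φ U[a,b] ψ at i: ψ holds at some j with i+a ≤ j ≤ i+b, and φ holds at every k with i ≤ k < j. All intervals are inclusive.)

Need some j in [0,1] with ((w ∧ x) U[3,3] ¬z), and x at every k in [0,j-1].
  j=0: ((w ∧ x) U[3,3] ¬z) — fails.
  j=1: ((w ∧ x) U[3,3] ¬z) — fails.
No j in the window works → until fails.

Does not hold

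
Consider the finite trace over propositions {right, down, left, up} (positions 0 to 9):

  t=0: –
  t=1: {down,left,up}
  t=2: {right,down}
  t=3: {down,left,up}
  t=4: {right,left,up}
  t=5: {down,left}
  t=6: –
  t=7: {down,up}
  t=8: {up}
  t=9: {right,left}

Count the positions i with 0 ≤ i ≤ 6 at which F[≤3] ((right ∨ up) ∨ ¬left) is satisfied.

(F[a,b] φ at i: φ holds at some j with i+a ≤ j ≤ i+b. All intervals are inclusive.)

Evaluate at each i in [0,6]:
  i=0: ✓ (witness j=0)
  i=1: ✓ (witness j=1)
  i=2: ✓ (witness j=2)
  i=3: ✓ (witness j=3)
  i=4: ✓ (witness j=4)
  i=5: ✓ (witness j=6)
  i=6: ✓ (witness j=6)
Positions where it holds: {0, 1, 2, 3, 4, 5, 6} → 7.

7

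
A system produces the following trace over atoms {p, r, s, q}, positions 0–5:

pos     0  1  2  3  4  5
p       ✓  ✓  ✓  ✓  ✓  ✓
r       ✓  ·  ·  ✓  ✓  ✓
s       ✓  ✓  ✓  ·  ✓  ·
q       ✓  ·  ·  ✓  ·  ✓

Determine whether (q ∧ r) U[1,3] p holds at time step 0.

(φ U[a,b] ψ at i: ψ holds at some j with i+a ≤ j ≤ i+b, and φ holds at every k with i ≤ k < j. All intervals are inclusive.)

True

Need some j in [1,3] with p, and (q ∧ r) at every k in [0,j-1].
  j=1: p holds; (q ∧ r) holds at every k in [0,0] → satisfied.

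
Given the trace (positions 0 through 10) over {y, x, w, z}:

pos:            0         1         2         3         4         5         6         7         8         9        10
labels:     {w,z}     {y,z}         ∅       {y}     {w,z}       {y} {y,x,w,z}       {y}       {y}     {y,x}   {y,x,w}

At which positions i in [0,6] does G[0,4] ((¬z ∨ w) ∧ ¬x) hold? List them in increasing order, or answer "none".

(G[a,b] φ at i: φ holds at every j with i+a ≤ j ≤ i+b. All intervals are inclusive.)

Evaluate at each i in [0,6]:
  i=0: ✗ (fails at j=1)
  i=1: ✗ (fails at j=1)
  i=2: ✗ (fails at j=6)
  i=3: ✗ (fails at j=6)
  i=4: ✗ (fails at j=6)
  i=5: ✗ (fails at j=6)
  i=6: ✗ (fails at j=6)

none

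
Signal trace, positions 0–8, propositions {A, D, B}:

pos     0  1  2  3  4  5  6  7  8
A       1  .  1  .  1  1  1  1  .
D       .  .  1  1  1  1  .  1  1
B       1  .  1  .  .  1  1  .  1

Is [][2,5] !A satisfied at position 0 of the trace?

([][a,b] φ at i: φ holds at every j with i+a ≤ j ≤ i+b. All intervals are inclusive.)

Does not hold

Check !A at every j in [2,5]:
  j=2: false
  j=3: true
  j=4: false
  j=5: false
Fails at j=2 → formula fails.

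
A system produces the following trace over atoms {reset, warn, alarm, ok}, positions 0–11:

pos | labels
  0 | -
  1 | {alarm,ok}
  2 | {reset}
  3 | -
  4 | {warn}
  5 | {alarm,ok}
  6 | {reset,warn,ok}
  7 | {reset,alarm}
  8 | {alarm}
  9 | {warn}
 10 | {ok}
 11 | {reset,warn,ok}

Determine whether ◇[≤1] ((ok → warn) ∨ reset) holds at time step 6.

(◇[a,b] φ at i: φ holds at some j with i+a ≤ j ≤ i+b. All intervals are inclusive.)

Check ((ok → warn) ∨ reset) at each j in [6,7]:
  j=6: true
  j=7: true
Found at j=6 → formula holds.

Holds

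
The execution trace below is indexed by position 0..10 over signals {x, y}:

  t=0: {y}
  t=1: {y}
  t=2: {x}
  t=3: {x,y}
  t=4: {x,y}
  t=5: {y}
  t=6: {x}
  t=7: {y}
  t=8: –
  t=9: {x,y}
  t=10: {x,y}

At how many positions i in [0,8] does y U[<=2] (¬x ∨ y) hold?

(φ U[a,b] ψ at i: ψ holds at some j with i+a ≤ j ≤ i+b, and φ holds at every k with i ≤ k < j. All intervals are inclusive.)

Evaluate at each i in [0,8]:
  i=0: ✓ (rhs at j=0)
  i=1: ✓ (rhs at j=1)
  i=2: ✗ (lhs fails at k=2 before rhs at j=3)
  i=3: ✓ (rhs at j=3)
  i=4: ✓ (rhs at j=4)
  i=5: ✓ (rhs at j=5)
  i=6: ✗ (lhs fails at k=6 before rhs at j=7)
  i=7: ✓ (rhs at j=7)
  i=8: ✓ (rhs at j=8)
Positions where it holds: {0, 1, 3, 4, 5, 7, 8} → 7.

7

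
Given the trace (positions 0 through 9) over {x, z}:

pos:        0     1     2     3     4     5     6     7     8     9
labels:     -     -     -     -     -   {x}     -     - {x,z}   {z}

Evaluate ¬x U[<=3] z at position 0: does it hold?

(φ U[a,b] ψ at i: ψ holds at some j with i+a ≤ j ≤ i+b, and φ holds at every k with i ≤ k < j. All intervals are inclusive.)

No

Need some j in [0,3] with z, and ¬x at every k in [0,j-1].
  j=0: z false.
  j=1: z false.
  j=2: z false.
  j=3: z false.
No j in the window works → until fails.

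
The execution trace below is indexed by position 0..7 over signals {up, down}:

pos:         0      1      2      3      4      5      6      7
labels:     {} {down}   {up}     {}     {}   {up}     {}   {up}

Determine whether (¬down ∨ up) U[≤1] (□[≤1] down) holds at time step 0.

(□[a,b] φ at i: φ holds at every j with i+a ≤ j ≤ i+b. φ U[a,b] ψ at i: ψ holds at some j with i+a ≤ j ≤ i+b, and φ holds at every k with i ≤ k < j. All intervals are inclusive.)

Need some j in [0,1] with □[≤1] down, and (¬down ∨ up) at every k in [0,j-1].
  j=0: □[≤1] down — fails at 0.
  j=1: □[≤1] down — fails at 2.
No j in the window works → until fails.

False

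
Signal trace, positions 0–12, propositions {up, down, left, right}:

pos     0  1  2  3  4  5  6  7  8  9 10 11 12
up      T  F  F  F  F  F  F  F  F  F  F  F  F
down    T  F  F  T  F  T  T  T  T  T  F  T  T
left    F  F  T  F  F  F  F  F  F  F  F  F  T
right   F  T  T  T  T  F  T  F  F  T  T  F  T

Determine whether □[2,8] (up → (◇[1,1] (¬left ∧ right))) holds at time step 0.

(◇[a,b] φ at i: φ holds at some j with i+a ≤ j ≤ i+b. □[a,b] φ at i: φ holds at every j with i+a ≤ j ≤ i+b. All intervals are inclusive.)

Check (up → (◇[1,1] (¬left ∧ right))) at every j in [2,8]:
  j=2: antecedent false → ✓
  j=3: antecedent false → ✓
  j=4: antecedent false → ✓
  j=5: antecedent false → ✓
  j=6: antecedent false → ✓
  j=7: antecedent false → ✓
  j=8: antecedent false → ✓
All positions satisfy it → formula holds.

Yes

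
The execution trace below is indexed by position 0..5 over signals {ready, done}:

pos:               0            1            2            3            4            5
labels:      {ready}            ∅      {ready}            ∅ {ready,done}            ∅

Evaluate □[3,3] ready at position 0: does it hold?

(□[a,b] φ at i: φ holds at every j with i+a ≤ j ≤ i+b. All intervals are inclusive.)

Does not hold

Check ready at every j in [3,3]:
  j=3: false
Fails at j=3 → formula fails.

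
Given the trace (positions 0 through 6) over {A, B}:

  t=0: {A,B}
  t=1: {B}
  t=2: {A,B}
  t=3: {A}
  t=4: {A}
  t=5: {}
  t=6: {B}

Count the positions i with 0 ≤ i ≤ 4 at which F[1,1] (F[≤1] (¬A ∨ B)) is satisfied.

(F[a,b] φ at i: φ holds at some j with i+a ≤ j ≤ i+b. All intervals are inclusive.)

4

Evaluate at each i in [0,4]:
  i=0: ✓ (witness j=1)
  i=1: ✓ (witness j=2)
  i=2: ✗ (none in [3,3])
  i=3: ✓ (witness j=4)
  i=4: ✓ (witness j=5)
Positions where it holds: {0, 1, 3, 4} → 4.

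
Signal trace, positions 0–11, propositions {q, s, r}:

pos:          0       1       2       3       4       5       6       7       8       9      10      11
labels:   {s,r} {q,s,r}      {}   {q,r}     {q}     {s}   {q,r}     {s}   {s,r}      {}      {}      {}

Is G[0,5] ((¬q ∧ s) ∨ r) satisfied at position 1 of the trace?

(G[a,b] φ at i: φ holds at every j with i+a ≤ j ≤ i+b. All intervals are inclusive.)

Check ((¬q ∧ s) ∨ r) at every j in [1,6]:
  j=1: true
  j=2: false
  j=3: true
  j=4: false
  j=5: true
  j=6: true
Fails at j=2 → formula fails.

False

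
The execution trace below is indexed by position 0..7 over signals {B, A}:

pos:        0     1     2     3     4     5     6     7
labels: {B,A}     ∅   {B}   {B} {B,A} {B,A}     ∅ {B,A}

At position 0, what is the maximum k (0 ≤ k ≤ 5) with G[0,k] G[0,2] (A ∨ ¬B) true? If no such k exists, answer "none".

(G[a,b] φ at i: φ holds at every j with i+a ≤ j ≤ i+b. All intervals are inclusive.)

G[0,2] (A ∨ ¬B) must hold from j=0 onward; find where it first fails.
  j=0: fails → no k works.

none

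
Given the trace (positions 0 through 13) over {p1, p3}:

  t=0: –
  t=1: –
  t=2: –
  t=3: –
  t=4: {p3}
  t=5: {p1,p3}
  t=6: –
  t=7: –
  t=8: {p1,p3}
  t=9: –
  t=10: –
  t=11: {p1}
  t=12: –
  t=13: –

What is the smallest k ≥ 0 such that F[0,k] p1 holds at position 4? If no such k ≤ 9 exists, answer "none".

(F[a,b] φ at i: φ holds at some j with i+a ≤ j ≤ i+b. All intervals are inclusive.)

Scan j = 4,5,… for p1:
  j=4: fails
  j=5: holds
First hit at j=5, so smallest k = 5-4 = 1.

1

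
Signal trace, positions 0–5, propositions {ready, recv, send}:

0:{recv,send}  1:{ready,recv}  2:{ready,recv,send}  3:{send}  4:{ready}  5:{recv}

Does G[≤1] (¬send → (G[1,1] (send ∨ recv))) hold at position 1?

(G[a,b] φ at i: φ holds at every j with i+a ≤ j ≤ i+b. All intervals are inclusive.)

Check (¬send → (G[1,1] (send ∨ recv))) at every j in [1,2]:
  j=1: antecedent true; consequent holds on [2,2] → ✓
  j=2: antecedent false → ✓
All positions satisfy it → formula holds.

Yes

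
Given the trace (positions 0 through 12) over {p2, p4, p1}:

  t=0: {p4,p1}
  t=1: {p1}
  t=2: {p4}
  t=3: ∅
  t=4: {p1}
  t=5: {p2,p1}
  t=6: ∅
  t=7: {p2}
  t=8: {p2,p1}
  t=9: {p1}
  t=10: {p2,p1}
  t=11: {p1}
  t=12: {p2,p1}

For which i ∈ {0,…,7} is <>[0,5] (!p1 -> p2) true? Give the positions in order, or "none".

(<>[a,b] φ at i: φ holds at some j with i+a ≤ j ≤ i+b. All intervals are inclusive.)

Evaluate at each i in [0,7]:
  i=0: ✓ (witness j=0)
  i=1: ✓ (witness j=1)
  i=2: ✓ (witness j=4)
  i=3: ✓ (witness j=4)
  i=4: ✓ (witness j=4)
  i=5: ✓ (witness j=5)
  i=6: ✓ (witness j=7)
  i=7: ✓ (witness j=7)

0, 1, 2, 3, 4, 5, 6, 7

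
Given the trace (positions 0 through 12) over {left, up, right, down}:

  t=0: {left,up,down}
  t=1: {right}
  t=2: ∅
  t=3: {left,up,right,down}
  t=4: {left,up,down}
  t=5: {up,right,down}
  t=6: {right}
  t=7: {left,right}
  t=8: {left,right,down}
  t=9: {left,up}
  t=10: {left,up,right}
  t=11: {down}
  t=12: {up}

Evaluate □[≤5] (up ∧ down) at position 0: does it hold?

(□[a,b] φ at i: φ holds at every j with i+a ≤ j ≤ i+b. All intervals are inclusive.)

Check (up ∧ down) at every j in [0,5]:
  j=0: true
  j=1: false
  j=2: false
  j=3: true
  j=4: true
  j=5: true
Fails at j=1 → formula fails.

No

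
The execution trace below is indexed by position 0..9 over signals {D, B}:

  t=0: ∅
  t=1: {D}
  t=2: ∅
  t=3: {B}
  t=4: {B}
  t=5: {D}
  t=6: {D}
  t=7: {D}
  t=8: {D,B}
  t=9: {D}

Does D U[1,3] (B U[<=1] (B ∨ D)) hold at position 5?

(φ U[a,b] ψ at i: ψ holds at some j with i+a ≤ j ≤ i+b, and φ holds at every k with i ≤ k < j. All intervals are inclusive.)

Need some j in [6,8] with (B U[<=1] (B ∨ D)), and D at every k in [5,j-1].
  j=6: (B U[<=1] (B ∨ D)) holds; D holds at every k in [5,5] → satisfied.

True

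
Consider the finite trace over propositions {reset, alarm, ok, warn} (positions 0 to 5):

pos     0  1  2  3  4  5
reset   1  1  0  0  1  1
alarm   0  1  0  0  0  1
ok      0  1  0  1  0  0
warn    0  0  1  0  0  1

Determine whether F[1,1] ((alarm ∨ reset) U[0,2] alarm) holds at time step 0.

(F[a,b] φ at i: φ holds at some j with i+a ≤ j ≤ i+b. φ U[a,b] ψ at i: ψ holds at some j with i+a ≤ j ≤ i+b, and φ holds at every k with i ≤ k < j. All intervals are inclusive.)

Check ((alarm ∨ reset) U[0,2] alarm) at each j in [1,1]:
  j=1: holds
Found at j=1 → formula holds.

Yes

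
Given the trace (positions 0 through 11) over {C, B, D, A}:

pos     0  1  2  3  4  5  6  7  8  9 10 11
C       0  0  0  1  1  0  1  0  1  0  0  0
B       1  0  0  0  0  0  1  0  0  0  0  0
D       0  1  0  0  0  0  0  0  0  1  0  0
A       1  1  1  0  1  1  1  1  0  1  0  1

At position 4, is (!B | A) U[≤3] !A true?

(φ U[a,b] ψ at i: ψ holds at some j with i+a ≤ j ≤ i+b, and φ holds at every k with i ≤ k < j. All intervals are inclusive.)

Need some j in [4,7] with !A, and (!B | A) at every k in [4,j-1].
  j=4: !A false.
  j=5: !A false.
  j=6: !A false.
  j=7: !A false.
No j in the window works → until fails.

No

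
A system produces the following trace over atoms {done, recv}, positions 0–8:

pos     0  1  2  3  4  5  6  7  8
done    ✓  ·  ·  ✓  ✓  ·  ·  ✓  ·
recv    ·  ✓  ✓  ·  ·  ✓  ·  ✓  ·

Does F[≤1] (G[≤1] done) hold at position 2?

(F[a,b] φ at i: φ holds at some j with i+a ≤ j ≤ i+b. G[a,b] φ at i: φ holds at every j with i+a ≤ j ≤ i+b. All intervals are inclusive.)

True

Check G[≤1] done at each j in [2,3]:
  j=2: fails at 2
  j=3: holds on [3,4]
Found at j=3 → formula holds.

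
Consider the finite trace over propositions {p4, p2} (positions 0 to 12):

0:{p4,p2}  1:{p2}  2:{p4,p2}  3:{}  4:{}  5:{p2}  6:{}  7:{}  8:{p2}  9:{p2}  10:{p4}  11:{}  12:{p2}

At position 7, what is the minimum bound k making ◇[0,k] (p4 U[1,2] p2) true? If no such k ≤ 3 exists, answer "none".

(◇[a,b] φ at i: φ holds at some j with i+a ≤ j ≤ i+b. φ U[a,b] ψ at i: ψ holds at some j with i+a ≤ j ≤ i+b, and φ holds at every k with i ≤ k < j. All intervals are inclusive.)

Scan j = 7,8,… for (p4 U[1,2] p2):
  j=7: fails
  j=8: fails
  j=9: fails
  j=10: fails
No j in [7,10] satisfies it → none.

none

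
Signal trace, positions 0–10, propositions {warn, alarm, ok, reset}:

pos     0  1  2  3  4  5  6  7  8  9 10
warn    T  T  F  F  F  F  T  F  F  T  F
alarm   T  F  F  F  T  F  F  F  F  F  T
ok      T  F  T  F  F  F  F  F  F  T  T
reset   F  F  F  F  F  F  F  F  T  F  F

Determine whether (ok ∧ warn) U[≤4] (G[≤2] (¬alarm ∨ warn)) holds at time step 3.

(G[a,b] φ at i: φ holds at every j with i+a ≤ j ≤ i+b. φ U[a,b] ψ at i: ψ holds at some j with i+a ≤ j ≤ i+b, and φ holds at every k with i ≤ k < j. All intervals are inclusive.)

Need some j in [3,7] with G[≤2] (¬alarm ∨ warn), and (ok ∧ warn) at every k in [3,j-1].
  j=3: G[≤2] (¬alarm ∨ warn) — fails at 4.
  j=4: G[≤2] (¬alarm ∨ warn) — fails at 4.
  j=5: G[≤2] (¬alarm ∨ warn) holds, but (ok ∧ warn) fails at k=3 → not this j.
  j=6: G[≤2] (¬alarm ∨ warn) holds, but (ok ∧ warn) fails at k=3 → not this j.
  j=7: G[≤2] (¬alarm ∨ warn) holds, but (ok ∧ warn) fails at k=3 → not this j.
No j in the window works → until fails.

False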